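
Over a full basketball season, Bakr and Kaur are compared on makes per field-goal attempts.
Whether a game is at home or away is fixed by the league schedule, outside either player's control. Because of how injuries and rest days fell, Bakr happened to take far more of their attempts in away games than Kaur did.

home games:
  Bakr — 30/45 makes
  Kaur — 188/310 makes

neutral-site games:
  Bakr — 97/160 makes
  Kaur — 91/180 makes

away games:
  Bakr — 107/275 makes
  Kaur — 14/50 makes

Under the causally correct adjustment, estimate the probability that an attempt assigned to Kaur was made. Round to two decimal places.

0.47

The stratified and pooled comparisons disagree (Bakr wins within each game venue; Kaur wins overall), so the answer turns on the causal role of game venue.
Game venue is set before the player has any effect — it is not caused by the player — and it independently drives the outcome. That makes it a confounder, so the causal comparison is within game venue levels.
Standardising Kaur to the population game venue mix: 0.348·188/310 + 0.333·91/180 + 0.319·14/50 = 0.469.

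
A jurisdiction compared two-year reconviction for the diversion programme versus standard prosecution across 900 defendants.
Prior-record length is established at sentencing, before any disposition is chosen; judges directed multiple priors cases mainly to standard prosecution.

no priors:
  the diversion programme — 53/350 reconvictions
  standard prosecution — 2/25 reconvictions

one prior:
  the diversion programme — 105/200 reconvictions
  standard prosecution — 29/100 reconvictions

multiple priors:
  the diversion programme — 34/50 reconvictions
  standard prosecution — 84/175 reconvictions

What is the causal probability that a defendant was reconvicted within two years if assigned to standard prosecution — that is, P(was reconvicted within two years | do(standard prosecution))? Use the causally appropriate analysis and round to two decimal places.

Since prior-record length is a pre-existing factor (not a product of the disposition) and it affects the outcome on its own, it is a confounder. The stratified rates, not the pooled rate, identify the causal effect.
Standardising standard prosecution to the population prior-record length mix: 0.417·2/25 + 0.333·29/100 + 0.250·84/175 = 0.250.

0.25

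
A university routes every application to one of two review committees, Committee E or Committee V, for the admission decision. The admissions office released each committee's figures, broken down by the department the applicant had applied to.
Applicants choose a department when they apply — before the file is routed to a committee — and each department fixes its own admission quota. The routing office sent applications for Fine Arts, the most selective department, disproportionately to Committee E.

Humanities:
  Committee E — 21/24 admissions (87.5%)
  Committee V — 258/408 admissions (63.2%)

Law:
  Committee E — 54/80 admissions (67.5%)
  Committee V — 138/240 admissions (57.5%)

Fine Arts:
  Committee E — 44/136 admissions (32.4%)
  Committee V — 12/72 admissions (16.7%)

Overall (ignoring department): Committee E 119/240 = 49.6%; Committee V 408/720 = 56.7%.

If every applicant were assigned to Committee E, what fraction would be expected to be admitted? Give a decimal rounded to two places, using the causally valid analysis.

Since department is a pre-existing factor (not a product of the review committee) and it affects the outcome on its own, it is a confounder. The stratified rates, not the pooled rate, identify the causal effect.
Standardising Committee E to the population department mix: 0.450·21/24 + 0.333·54/80 + 0.217·44/136 = 0.689.

0.69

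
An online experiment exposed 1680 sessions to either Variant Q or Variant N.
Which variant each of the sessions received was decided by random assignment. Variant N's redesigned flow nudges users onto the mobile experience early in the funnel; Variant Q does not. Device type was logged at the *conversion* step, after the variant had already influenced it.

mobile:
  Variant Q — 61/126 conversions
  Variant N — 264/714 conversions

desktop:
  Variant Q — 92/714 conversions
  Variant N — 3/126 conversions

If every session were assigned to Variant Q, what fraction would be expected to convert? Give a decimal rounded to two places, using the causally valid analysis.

0.18

The device type-specific comparison favours Variant Q throughout, but the pooled figures favour Variant N. The question is whether to condition on device type.
The distribution of device type is itself part of what the variant does — it is an intermediate outcome. Holding it fixed would remove that part of the effect; the total effect is the pooled difference.
So P(outcome | do(Variant Q)) is just the pooled rate for Variant Q: 153/840 = 0.182.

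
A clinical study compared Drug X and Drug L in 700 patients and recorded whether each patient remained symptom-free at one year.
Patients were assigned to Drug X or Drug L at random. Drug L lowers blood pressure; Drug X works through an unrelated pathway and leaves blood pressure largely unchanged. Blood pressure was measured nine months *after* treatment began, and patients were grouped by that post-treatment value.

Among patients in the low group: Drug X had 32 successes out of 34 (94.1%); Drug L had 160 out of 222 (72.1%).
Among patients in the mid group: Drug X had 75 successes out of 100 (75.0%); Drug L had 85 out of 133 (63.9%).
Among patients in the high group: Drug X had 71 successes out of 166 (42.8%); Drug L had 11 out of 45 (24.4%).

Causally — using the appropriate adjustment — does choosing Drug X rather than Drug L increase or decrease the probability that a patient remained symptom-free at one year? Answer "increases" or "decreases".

Within every blood pressure level Drug X has the higher rate, yet pooled Drug L does — Simpson's reversal.
Blood pressure is recorded after the drug and is itself shifted by it — it sits on the causal path from drug to outcome. Conditioning on a mediator would strip out part of the effect we want; the pooled comparison gives the total causal effect.
Pooled: Drug X 59.3% vs Drug L 64.0%; Drug L is higher overall.

decreases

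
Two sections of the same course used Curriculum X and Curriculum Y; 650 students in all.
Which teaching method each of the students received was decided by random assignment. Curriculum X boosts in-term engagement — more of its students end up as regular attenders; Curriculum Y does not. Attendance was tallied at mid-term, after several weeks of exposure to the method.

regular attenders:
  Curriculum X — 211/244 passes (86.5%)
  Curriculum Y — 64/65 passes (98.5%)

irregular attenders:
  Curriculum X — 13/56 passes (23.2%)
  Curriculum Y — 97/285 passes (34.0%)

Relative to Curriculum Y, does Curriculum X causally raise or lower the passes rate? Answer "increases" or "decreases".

increases

Curriculum Y is higher inside every mid-term attendance stratum but Curriculum X is higher in aggregate. Whether to stratify depends on how mid-term attendance relates to the teaching method.
Mid-term attendance here is a post-treatment variable shaped by the teaching method; conditioning on it would introduce bias rather than remove it. The overall comparison is the causal one.
Pooled: Curriculum X 74.7% vs Curriculum Y 46.0%; Curriculum X is higher overall.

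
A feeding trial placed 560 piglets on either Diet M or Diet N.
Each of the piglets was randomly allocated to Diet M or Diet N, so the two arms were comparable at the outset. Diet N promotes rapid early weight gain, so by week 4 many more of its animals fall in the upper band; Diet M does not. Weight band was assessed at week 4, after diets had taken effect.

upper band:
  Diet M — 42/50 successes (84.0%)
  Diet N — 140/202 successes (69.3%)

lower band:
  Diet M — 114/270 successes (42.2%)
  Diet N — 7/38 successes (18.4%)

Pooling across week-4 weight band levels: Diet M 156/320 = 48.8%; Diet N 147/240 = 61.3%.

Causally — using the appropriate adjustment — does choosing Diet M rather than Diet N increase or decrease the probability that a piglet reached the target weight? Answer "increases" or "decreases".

Within every week-4 weight band level Diet M has the higher rate, yet pooled Diet N does — Simpson's reversal.
Stratifying would compare diets among piglets the diets themselves sorted into week-4 weight band groups — a form of selection on an intermediate. The unconditioned pooled rates give the total causal effect.
Pooled: Diet M 48.8% vs Diet N 61.3%; Diet N is higher overall.

decreases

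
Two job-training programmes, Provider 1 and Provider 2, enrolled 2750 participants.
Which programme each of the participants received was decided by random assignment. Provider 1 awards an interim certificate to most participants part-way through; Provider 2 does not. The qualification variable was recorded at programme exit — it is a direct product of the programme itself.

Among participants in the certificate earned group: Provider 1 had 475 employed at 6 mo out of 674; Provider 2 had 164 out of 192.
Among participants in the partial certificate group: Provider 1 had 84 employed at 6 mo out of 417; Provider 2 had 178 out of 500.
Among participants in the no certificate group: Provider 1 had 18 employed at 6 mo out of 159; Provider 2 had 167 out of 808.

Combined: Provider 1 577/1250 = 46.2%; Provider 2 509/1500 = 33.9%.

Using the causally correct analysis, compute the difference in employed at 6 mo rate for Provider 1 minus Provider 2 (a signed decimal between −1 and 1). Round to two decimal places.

+0.12

The qualification attained during the programme-specific comparison favours Provider 2 throughout, but the pooled figures favour Provider 1. The question is whether to condition on qualification attained during the programme.
Qualification attained during the programme lies on the pathway programme → qualification attained during the programme → outcome, so adjusting for it blocks the indirect effect. For the total causal effect of programme, use the unadjusted pooled rates.
The causal difference is the pooled difference: 0.462 − 0.339 = +0.122.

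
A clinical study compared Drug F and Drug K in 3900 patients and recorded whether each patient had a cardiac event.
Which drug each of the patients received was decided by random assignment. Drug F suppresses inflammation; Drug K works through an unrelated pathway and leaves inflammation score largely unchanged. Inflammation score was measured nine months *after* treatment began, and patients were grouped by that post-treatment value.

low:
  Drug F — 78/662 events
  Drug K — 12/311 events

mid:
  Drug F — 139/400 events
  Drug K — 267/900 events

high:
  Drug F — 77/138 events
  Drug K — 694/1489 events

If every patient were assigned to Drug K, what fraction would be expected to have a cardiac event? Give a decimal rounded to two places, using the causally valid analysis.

0.36

The stratified and pooled comparisons disagree (Drug K wins within each inflammation score; Drug F wins overall), so the answer turns on the causal role of inflammation score.
Inflammation score here is a post-treatment variable shaped by the drug; conditioning on it would introduce bias rather than remove it. The overall comparison is the causal one.
So P(outcome | do(Drug K)) is just the pooled rate for Drug K: 973/2700 = 0.360.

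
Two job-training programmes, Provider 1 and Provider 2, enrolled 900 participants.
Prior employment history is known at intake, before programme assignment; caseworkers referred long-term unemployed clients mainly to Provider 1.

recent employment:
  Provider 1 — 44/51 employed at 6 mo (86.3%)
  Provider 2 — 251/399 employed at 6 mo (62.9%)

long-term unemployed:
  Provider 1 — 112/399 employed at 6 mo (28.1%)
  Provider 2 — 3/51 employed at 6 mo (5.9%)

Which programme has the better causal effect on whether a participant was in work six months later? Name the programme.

The stratified and pooled comparisons disagree (Provider 1 wins within each prior employment history; Provider 2 wins overall), so the answer turns on the causal role of prior employment history.
Nothing the programme does changes prior employment history; the imbalance is an allocation artefact. With prior employment history also predicting the outcome, the pooled figure is confounded, and the within-stratum comparison is the causal one.
Within each level — recent employment: 86.3% vs 62.9%; long-term unemployed: 28.1% vs 5.9% — Provider 1 is higher every time.

Provider 1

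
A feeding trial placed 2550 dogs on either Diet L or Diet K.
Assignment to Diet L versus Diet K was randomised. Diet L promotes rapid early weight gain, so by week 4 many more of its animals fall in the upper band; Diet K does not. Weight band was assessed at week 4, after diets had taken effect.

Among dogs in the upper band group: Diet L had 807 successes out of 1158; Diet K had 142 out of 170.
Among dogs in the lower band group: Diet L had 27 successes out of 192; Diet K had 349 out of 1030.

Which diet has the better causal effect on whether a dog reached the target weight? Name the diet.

Week-4 weight band is recorded after the diet and is itself shifted by it — it sits on the causal path from diet to outcome. Conditioning on a mediator would strip out part of the effect we want; the pooled comparison gives the total causal effect.
Pooled: Diet L 61.8% vs Diet K 40.9%; Diet L is higher overall.

Diet L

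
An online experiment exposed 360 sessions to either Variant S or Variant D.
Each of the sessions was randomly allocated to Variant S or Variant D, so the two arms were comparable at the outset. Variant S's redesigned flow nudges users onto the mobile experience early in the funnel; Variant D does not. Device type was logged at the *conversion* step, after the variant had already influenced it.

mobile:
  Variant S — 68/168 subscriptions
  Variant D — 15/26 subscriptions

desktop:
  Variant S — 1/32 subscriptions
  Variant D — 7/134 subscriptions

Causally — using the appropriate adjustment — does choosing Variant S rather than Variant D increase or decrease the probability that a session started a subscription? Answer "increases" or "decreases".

increases

The device type-specific comparison favours Variant D throughout, but the pooled figures favour Variant S. The question is whether to condition on device type.
Device type here is a post-treatment variable shaped by the variant; conditioning on it would introduce bias rather than remove it. The overall comparison is the causal one.
Pooled: Variant S 34.5% vs Variant D 13.8%; Variant S is higher overall.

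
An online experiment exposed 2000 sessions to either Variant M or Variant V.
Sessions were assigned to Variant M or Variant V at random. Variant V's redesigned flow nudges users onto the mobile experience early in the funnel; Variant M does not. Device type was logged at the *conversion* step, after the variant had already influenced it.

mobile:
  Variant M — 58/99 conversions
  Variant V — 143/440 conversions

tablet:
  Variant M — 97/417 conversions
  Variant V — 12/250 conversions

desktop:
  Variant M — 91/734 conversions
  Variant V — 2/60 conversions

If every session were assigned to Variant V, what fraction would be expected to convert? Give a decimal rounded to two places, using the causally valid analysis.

The distribution of device type is itself part of what the variant does — it is an intermediate outcome. Holding it fixed would remove that part of the effect; the total effect is the pooled difference.
So P(outcome | do(Variant V)) is just the pooled rate for Variant V: 157/750 = 0.209.

0.21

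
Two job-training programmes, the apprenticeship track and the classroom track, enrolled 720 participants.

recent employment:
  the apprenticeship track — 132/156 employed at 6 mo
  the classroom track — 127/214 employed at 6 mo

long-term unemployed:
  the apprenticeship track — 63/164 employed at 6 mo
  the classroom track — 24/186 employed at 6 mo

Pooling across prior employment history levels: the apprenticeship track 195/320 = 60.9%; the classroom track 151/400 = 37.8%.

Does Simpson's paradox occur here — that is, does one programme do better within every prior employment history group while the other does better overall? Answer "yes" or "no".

Within each prior employment history level (recent employment 84.6% vs 59.3%; long-term unemployed 38.4% vs 12.9%), the apprenticeship track has the higher rate every time. Pooled: 60.9% vs 37.8% — the apprenticeship track has the higher rate overall. They agree.

no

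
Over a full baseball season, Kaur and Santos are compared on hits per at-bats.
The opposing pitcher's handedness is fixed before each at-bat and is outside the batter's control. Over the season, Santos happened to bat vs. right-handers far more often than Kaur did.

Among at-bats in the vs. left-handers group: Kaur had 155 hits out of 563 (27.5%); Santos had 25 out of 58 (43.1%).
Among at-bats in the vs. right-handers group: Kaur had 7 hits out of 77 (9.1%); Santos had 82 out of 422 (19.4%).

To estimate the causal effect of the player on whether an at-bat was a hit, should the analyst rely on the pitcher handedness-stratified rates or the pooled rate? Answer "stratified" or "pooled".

Pitcher handedness satisfies the back-door criterion: it is not a descendant of the player, and it blocks the spurious path from player to outcome. Adjusting for it (i.e., using the within-pitcher handedness rates) gives the causal effect.
Within each level — vs. left-handers: 27.5% vs 43.1%; vs. right-handers: 9.1% vs 19.4% — Santos is higher every time.

stratified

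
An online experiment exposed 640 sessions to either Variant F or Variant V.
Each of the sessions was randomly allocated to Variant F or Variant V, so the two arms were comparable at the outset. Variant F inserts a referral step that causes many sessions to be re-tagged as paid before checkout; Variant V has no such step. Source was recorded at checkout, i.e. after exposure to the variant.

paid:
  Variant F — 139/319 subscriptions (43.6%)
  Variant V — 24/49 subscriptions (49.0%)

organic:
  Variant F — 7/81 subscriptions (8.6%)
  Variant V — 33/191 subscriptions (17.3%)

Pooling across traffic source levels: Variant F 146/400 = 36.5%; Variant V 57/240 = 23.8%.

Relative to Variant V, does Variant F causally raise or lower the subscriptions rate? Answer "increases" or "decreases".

Within every traffic source level Variant V has the higher rate, yet pooled Variant F does — Simpson's reversal.
Traffic source is downstream of the variant. One should not condition on a consequence of treatment, so the overall rates are the right comparison.
Pooled: Variant F 36.5% vs Variant V 23.8%; Variant F is higher overall.

increases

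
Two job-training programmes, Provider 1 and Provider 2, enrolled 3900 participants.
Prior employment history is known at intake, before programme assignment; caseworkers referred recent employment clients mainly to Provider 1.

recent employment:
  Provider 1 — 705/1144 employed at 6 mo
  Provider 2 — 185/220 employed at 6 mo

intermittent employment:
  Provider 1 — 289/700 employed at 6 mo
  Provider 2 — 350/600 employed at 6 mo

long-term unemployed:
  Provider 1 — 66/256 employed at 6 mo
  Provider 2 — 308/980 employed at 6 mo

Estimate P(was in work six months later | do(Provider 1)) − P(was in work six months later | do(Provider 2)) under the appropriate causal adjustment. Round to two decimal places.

Provider 2 is higher inside every prior employment history stratum but Provider 1 is higher in aggregate. Whether to stratify depends on how prior employment history relates to the programme.
The imbalance in prior employment history arose from how participants were allocated, not from anything the programme did; and prior employment history independently affects the outcome. The pooled gap is confounded — condition on prior employment history.
Adjusting over the population distribution of prior employment history: 0.350·(0.616−0.841) + 0.333·(0.413−0.583) + 0.317·(0.258−0.314) = -0.153.

-0.15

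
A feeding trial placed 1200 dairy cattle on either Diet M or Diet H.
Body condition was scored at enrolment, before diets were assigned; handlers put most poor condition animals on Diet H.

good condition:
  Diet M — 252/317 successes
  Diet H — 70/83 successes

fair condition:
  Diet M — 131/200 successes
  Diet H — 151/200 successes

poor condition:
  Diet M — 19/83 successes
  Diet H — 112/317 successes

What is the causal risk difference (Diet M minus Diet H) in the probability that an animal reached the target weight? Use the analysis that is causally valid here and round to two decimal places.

Starting body condition is set before the diet has any effect — it is not caused by the diet — and it independently drives the outcome. That makes it a confounder, so the causal comparison is within starting body condition levels.
Adjusting over the population distribution of starting body condition: 0.333·(0.795−0.843) + 0.333·(0.655−0.755) + 0.333·(0.229−0.353) = -0.091.

-0.09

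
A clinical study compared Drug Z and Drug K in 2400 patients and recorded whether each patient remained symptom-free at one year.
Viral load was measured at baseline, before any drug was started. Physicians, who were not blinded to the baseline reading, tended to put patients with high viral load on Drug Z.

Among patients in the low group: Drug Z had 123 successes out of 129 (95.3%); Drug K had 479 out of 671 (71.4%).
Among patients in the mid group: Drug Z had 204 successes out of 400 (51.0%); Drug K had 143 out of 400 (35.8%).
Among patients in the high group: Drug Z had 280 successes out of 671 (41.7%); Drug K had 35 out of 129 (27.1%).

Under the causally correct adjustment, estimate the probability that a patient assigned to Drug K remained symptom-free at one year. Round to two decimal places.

0.45

The viral load-specific comparison favours Drug Z throughout, but the pooled figures favour Drug K. The question is whether to condition on viral load.
Here viral load is a common cause — it drives both which drug a case falls under and the outcome. The crude comparison mixes populations; the stratum-specific rates are the causally relevant ones.
Standardising Drug K to the population viral load mix: 0.333·479/671 + 0.333·143/400 + 0.333·35/129 = 0.448.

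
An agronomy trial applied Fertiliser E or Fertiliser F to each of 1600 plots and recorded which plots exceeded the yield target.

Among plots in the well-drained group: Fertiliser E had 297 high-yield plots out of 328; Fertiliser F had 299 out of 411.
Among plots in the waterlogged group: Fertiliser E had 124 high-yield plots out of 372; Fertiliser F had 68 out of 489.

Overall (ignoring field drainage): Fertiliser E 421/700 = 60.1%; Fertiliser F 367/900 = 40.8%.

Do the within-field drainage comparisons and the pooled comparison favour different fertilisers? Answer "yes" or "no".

Within each field drainage level (well-drained 90.5% vs 72.7%; waterlogged 33.3% vs 13.9%), Fertiliser E has the higher rate every time. Pooled: 60.1% vs 40.8% — Fertiliser E has the higher rate overall. They agree.

no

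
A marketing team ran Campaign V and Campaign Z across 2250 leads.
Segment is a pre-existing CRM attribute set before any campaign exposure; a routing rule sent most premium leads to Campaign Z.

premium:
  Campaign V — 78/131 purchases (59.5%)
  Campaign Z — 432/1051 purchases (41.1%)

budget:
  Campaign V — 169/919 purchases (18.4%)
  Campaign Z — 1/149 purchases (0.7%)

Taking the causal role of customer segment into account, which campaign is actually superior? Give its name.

Campaign V

The customer segment-specific comparison favours Campaign V throughout, but the pooled figures favour Campaign Z. The question is whether to condition on customer segment.
Nothing the campaign does changes customer segment; the imbalance is an allocation artefact. With customer segment also predicting the outcome, the pooled figure is confounded, and the within-stratum comparison is the causal one.
Within each level — premium: 59.5% vs 41.1%; budget: 18.4% vs 0.7% — Campaign V is higher every time.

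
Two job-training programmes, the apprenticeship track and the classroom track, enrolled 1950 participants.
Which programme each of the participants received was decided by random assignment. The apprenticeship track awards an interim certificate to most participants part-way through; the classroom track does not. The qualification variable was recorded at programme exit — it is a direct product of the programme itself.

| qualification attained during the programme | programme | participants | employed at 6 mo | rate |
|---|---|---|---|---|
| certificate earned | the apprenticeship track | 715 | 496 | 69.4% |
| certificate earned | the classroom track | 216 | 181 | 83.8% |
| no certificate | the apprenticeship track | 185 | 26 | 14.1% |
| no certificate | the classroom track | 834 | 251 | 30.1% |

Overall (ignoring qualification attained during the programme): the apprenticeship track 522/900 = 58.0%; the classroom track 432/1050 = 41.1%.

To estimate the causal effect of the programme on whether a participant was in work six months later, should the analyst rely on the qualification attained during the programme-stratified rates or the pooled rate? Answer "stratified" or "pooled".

pooled

The distribution of qualification attained during the programme is itself part of what the programme does — it is an intermediate outcome. Holding it fixed would remove that part of the effect; the total effect is the pooled difference.
Pooled: the apprenticeship track 58.0% vs the classroom track 41.1%; the apprenticeship track is higher overall.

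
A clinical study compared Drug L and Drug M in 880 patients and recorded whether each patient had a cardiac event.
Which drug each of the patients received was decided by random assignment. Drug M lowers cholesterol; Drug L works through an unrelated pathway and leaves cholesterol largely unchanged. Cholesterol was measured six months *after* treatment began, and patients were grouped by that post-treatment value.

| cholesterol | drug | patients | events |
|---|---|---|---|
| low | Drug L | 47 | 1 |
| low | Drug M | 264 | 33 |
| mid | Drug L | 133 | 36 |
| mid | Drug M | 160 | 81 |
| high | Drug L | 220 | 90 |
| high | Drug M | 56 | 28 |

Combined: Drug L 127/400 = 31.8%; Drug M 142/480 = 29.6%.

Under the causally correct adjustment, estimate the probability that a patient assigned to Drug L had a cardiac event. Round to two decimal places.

0.32

Within every cholesterol level Drug L has the lower rate, yet pooled Drug M does — Simpson's reversal.
Because the drug influences cholesterol, cholesterol is a post-treatment mediator, not a confounder. Stratifying on it would bias the estimate; the causal effect is the crude pooled difference.
So P(outcome | do(Drug L)) is just the pooled rate for Drug L: 127/400 = 0.318.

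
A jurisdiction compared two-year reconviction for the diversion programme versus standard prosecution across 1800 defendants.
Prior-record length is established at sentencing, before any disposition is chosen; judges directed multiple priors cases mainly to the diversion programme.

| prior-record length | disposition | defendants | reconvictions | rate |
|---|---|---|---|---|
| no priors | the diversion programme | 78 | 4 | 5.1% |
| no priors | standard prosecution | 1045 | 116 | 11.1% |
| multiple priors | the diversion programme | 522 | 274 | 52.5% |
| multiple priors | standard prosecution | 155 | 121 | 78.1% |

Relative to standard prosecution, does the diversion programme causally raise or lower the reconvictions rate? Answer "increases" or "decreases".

Since prior-record length is a pre-existing factor (not a product of the disposition) and it affects the outcome on its own, it is a confounder. The stratified rates, not the pooled rate, identify the causal effect.
Within each level — no priors: 5.1% vs 11.1%; multiple priors: 52.5% vs 78.1% — the diversion programme is lower every time.

decreases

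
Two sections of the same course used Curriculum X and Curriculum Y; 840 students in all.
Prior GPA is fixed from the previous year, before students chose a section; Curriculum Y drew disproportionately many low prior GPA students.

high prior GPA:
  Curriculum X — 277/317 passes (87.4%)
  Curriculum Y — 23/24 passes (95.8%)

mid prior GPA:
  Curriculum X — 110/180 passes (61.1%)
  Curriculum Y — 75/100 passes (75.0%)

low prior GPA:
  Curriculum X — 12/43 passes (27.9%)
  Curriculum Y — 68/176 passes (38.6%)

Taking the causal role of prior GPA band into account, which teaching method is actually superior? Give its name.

Curriculum Y

The imbalance in prior GPA band arose from how students were allocated, not from anything the teaching method did; and prior GPA band independently affects the outcome. The pooled gap is confounded — condition on prior GPA band.
Within each level — high prior GPA: 87.4% vs 95.8%; mid prior GPA: 61.1% vs 75.0%; low prior GPA: 27.9% vs 38.6% — Curriculum Y is higher every time.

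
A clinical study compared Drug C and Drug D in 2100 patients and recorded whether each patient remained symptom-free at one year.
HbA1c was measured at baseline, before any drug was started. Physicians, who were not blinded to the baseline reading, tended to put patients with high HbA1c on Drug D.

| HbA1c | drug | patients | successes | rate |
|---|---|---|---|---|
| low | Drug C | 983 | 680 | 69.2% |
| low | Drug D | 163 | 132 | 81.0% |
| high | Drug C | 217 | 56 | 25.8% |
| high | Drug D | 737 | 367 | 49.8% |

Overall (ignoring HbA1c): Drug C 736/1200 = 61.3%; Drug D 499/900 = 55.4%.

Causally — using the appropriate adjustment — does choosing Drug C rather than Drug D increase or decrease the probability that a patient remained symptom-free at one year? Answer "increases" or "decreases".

HbA1c satisfies the back-door criterion: it is not a descendant of the drug, and it blocks the spurious path from drug to outcome. Adjusting for it (i.e., using the within-HbA1c rates) gives the causal effect.
Within each level — low: 69.2% vs 81.0%; high: 25.8% vs 49.8% — Drug D is higher every time.

decreases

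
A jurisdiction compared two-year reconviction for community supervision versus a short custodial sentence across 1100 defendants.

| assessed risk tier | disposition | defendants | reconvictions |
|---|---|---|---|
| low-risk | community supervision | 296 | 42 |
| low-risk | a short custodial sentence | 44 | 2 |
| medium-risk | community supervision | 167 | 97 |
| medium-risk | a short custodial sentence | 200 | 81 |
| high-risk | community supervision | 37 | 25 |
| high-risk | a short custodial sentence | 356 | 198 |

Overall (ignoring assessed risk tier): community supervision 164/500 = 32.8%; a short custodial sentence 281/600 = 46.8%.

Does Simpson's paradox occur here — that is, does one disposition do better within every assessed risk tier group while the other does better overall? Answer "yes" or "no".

yes

Within each assessed risk tier level (low-risk 14.2% vs 4.5%; medium-risk 58.1% vs 40.5%; high-risk 67.6% vs 55.6%), a short custodial sentence has the lower rate every time. Pooled: 32.8% vs 46.8% — community supervision has the lower rate overall. The two comparisons disagree.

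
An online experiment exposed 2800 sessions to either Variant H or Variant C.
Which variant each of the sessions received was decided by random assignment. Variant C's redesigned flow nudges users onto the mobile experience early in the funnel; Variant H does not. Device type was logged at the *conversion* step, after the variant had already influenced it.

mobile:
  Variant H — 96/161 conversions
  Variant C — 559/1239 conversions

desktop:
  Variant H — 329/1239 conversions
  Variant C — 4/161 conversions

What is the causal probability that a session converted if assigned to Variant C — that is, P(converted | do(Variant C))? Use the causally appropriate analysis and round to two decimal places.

0.40

Within every device type level Variant H has the higher rate, yet pooled Variant C does — Simpson's reversal.
Device type lies on the pathway variant → device type → outcome, so adjusting for it blocks the indirect effect. For the total causal effect of variant, use the unadjusted pooled rates.
So P(outcome | do(Variant C)) is just the pooled rate for Variant C: 563/1400 = 0.402.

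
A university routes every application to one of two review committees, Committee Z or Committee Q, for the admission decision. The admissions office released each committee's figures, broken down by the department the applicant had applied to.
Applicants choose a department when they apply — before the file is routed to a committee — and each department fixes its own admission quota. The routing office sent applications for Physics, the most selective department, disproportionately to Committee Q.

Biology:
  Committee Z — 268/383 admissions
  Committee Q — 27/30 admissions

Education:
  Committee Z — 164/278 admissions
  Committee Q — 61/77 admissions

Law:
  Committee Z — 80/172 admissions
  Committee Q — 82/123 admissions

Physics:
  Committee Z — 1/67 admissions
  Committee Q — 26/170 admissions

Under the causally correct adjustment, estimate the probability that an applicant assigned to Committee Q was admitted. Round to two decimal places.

0.68

Department satisfies the back-door criterion: it is not a descendant of the review committee, and it blocks the spurious path from review committee to outcome. Adjusting for it (i.e., using the within-department rates) gives the causal effect.
Standardising Committee Q to the population department mix: 0.318·27/30 + 0.273·61/77 + 0.227·82/123 + 0.182·26/170 = 0.681.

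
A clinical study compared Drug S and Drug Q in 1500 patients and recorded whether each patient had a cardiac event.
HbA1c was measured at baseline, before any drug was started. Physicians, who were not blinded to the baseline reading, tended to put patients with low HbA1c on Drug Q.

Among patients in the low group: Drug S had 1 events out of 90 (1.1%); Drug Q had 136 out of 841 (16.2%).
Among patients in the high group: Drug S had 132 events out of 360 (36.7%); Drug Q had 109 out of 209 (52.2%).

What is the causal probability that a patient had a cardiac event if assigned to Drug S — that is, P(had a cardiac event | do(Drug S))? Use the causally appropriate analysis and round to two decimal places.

Drug S is lower inside every HbA1c stratum but Drug Q is lower in aggregate. Whether to stratify depends on how HbA1c relates to the drug.
HbA1c differs across drugs for reasons unrelated to any effect of the drug itself, and it separately predicts the outcome — a classic confounder. We must compare within HbA1c levels.
Standardising Drug S to the population HbA1c mix: 0.621·1/90 + 0.379·132/360 = 0.146.

0.15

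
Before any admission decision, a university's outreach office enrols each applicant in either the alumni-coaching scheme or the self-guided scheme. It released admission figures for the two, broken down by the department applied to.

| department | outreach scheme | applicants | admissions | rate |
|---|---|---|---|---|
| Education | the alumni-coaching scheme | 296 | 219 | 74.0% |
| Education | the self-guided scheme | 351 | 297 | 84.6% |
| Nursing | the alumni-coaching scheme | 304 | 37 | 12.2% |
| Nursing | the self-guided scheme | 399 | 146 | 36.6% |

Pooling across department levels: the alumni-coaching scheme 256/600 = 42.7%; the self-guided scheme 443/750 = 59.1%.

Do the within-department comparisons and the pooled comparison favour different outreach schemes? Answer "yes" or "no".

no

Within each department level (Education 74.0% vs 84.6%; Nursing 12.2% vs 36.6%), the self-guided scheme has the higher rate every time. Pooled: 42.7% vs 59.1% — the self-guided scheme has the higher rate overall. They agree.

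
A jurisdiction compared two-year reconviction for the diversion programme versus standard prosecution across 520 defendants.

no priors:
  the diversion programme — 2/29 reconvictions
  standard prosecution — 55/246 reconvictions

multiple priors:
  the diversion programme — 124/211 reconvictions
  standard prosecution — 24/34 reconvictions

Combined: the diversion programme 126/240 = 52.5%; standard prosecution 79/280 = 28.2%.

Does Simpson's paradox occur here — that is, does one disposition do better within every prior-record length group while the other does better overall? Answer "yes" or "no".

Within each prior-record length level (no priors 6.9% vs 22.4%; multiple priors 58.8% vs 70.6%), the diversion programme has the lower rate every time. Pooled: 52.5% vs 28.2% — standard prosecution has the lower rate overall. The two comparisons disagree.

yes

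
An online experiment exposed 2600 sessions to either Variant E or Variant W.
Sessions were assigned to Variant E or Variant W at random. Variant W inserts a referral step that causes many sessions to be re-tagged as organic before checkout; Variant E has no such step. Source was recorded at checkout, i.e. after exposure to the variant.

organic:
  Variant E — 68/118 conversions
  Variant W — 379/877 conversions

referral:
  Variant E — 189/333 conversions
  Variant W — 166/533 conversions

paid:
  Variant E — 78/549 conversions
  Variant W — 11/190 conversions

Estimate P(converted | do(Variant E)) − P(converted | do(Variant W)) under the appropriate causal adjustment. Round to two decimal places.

-0.01

The traffic source-specific comparison favours Variant E throughout, but the pooled figures favour Variant W. The question is whether to condition on traffic source.
Stratifying would compare variants among sessions the variants themselves sorted into traffic source groups — a form of selection on an intermediate. The unconditioned pooled rates give the total causal effect.
The causal difference is the pooled difference: 0.335 − 0.347 = -0.013.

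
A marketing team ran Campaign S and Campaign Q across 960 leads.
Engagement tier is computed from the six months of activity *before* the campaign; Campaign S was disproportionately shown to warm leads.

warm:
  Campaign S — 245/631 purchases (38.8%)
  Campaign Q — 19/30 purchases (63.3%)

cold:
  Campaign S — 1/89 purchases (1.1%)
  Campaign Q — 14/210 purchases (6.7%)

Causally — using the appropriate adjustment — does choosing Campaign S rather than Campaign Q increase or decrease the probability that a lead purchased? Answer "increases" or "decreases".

Engagement tier satisfies the back-door criterion: it is not a descendant of the campaign, and it blocks the spurious path from campaign to outcome. Adjusting for it (i.e., using the within-engagement tier rates) gives the causal effect.
Within each level — warm: 38.8% vs 63.3%; cold: 1.1% vs 6.7% — Campaign Q is higher every time.

decreases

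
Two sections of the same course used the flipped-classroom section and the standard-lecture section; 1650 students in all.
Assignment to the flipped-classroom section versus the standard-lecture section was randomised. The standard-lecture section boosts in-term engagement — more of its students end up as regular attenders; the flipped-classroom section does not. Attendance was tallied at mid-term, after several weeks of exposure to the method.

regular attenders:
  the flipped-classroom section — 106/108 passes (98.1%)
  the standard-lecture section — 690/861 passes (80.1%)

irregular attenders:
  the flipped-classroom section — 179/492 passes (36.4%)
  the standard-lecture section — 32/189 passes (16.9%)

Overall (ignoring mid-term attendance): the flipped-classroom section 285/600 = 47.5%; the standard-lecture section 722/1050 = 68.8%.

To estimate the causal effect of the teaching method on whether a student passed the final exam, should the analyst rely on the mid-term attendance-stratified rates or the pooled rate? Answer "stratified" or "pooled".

pooled

The distribution of mid-term attendance is itself part of what the teaching method does — it is an intermediate outcome. Holding it fixed would remove that part of the effect; the total effect is the pooled difference.
Pooled: the flipped-classroom section 47.5% vs the standard-lecture section 68.8%; the standard-lecture section is higher overall.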